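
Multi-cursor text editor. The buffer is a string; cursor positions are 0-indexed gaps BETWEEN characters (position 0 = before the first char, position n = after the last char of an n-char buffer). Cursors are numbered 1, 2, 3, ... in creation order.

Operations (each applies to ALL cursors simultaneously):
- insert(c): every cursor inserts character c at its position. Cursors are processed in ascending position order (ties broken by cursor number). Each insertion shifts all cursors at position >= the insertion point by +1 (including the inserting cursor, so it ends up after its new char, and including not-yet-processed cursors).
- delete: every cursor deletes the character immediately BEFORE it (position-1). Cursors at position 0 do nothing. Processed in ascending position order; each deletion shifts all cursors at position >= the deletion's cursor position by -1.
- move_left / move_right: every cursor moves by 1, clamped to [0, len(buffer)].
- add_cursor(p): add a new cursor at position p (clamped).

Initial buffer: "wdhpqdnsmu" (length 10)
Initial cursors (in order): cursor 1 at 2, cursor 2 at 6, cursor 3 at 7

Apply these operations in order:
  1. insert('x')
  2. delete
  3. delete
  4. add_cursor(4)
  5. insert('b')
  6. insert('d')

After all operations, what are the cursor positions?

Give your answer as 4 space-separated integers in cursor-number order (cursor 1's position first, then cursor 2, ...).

Answer: 3 12 12 12

Derivation:
After op 1 (insert('x')): buffer="wdxhpqdxnxsmu" (len 13), cursors c1@3 c2@8 c3@10, authorship ..1....2.3...
After op 2 (delete): buffer="wdhpqdnsmu" (len 10), cursors c1@2 c2@6 c3@7, authorship ..........
After op 3 (delete): buffer="whpqsmu" (len 7), cursors c1@1 c2@4 c3@4, authorship .......
After op 4 (add_cursor(4)): buffer="whpqsmu" (len 7), cursors c1@1 c2@4 c3@4 c4@4, authorship .......
After op 5 (insert('b')): buffer="wbhpqbbbsmu" (len 11), cursors c1@2 c2@8 c3@8 c4@8, authorship .1...234...
After op 6 (insert('d')): buffer="wbdhpqbbbdddsmu" (len 15), cursors c1@3 c2@12 c3@12 c4@12, authorship .11...234234...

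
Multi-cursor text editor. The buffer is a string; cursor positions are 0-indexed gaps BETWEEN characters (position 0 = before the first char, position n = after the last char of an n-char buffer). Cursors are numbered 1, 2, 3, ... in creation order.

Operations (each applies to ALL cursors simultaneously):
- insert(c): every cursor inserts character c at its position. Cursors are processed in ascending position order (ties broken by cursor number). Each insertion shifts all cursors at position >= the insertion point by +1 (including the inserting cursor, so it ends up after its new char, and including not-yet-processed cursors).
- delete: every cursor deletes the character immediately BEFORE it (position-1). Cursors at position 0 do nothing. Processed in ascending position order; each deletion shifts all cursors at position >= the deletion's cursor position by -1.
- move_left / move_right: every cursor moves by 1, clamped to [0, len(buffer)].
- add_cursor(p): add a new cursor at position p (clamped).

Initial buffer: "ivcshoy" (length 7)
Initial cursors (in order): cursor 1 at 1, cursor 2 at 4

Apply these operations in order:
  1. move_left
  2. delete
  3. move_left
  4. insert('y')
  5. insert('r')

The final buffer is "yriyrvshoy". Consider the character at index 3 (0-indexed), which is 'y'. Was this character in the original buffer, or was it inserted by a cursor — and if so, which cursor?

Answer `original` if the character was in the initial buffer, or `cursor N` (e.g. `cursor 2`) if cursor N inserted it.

Answer: cursor 2

Derivation:
After op 1 (move_left): buffer="ivcshoy" (len 7), cursors c1@0 c2@3, authorship .......
After op 2 (delete): buffer="ivshoy" (len 6), cursors c1@0 c2@2, authorship ......
After op 3 (move_left): buffer="ivshoy" (len 6), cursors c1@0 c2@1, authorship ......
After op 4 (insert('y')): buffer="yiyvshoy" (len 8), cursors c1@1 c2@3, authorship 1.2.....
After op 5 (insert('r')): buffer="yriyrvshoy" (len 10), cursors c1@2 c2@5, authorship 11.22.....
Authorship (.=original, N=cursor N): 1 1 . 2 2 . . . . .
Index 3: author = 2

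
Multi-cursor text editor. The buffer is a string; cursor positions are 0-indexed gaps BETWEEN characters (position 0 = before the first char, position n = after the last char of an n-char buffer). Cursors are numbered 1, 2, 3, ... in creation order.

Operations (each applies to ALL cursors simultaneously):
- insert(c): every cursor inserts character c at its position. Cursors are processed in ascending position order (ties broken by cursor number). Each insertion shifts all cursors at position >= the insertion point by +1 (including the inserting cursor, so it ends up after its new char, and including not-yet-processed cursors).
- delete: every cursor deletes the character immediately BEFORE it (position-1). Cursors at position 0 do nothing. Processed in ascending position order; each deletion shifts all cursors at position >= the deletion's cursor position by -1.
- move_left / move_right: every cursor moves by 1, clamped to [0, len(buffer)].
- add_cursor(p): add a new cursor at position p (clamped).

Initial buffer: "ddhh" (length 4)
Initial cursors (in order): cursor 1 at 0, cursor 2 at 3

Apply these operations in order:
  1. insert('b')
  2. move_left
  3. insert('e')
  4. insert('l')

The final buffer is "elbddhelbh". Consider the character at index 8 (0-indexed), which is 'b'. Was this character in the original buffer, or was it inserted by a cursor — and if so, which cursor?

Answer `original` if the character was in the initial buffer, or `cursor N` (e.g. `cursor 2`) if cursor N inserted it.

After op 1 (insert('b')): buffer="bddhbh" (len 6), cursors c1@1 c2@5, authorship 1...2.
After op 2 (move_left): buffer="bddhbh" (len 6), cursors c1@0 c2@4, authorship 1...2.
After op 3 (insert('e')): buffer="ebddhebh" (len 8), cursors c1@1 c2@6, authorship 11...22.
After op 4 (insert('l')): buffer="elbddhelbh" (len 10), cursors c1@2 c2@8, authorship 111...222.
Authorship (.=original, N=cursor N): 1 1 1 . . . 2 2 2 .
Index 8: author = 2

Answer: cursor 2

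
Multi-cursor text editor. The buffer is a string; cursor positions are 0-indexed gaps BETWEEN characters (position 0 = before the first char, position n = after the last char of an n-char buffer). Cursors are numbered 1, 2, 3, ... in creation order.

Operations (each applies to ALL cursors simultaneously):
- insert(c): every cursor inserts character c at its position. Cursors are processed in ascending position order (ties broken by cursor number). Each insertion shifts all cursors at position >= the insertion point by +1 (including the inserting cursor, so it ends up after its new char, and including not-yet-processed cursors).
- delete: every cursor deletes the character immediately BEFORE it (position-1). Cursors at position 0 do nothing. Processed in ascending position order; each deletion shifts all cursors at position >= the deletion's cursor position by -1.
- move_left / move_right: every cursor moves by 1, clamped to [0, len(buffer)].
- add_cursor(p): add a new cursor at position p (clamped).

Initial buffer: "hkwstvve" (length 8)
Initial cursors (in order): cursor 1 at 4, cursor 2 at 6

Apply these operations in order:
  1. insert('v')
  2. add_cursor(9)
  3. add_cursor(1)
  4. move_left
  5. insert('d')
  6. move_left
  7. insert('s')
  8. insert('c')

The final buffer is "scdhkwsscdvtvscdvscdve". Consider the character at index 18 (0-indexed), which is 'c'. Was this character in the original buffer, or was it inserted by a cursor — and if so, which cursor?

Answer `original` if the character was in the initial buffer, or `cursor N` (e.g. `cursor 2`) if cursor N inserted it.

Answer: cursor 3

Derivation:
After op 1 (insert('v')): buffer="hkwsvtvvve" (len 10), cursors c1@5 c2@8, authorship ....1..2..
After op 2 (add_cursor(9)): buffer="hkwsvtvvve" (len 10), cursors c1@5 c2@8 c3@9, authorship ....1..2..
After op 3 (add_cursor(1)): buffer="hkwsvtvvve" (len 10), cursors c4@1 c1@5 c2@8 c3@9, authorship ....1..2..
After op 4 (move_left): buffer="hkwsvtvvve" (len 10), cursors c4@0 c1@4 c2@7 c3@8, authorship ....1..2..
After op 5 (insert('d')): buffer="dhkwsdvtvdvdve" (len 14), cursors c4@1 c1@6 c2@10 c3@12, authorship 4....11..223..
After op 6 (move_left): buffer="dhkwsdvtvdvdve" (len 14), cursors c4@0 c1@5 c2@9 c3@11, authorship 4....11..223..
After op 7 (insert('s')): buffer="sdhkwssdvtvsdvsdve" (len 18), cursors c4@1 c1@7 c2@12 c3@15, authorship 44....111..22233..
After op 8 (insert('c')): buffer="scdhkwsscdvtvscdvscdve" (len 22), cursors c4@2 c1@9 c2@15 c3@19, authorship 444....1111..2222333..
Authorship (.=original, N=cursor N): 4 4 4 . . . . 1 1 1 1 . . 2 2 2 2 3 3 3 . .
Index 18: author = 3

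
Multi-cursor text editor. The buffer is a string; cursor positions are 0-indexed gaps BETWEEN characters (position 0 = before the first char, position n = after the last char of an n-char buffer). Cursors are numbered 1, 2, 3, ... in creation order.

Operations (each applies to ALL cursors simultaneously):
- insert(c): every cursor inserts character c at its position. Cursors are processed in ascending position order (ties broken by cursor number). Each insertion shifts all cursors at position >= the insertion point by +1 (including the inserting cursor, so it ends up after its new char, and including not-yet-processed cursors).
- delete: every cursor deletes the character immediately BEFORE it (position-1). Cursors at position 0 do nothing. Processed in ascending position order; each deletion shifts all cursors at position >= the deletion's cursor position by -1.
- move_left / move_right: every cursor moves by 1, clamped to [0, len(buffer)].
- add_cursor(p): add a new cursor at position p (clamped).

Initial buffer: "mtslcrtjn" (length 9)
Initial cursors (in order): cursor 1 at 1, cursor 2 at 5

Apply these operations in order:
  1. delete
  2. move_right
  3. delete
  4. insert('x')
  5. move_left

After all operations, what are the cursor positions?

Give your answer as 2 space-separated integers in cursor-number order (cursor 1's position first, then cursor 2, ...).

After op 1 (delete): buffer="tslrtjn" (len 7), cursors c1@0 c2@3, authorship .......
After op 2 (move_right): buffer="tslrtjn" (len 7), cursors c1@1 c2@4, authorship .......
After op 3 (delete): buffer="sltjn" (len 5), cursors c1@0 c2@2, authorship .....
After op 4 (insert('x')): buffer="xslxtjn" (len 7), cursors c1@1 c2@4, authorship 1..2...
After op 5 (move_left): buffer="xslxtjn" (len 7), cursors c1@0 c2@3, authorship 1..2...

Answer: 0 3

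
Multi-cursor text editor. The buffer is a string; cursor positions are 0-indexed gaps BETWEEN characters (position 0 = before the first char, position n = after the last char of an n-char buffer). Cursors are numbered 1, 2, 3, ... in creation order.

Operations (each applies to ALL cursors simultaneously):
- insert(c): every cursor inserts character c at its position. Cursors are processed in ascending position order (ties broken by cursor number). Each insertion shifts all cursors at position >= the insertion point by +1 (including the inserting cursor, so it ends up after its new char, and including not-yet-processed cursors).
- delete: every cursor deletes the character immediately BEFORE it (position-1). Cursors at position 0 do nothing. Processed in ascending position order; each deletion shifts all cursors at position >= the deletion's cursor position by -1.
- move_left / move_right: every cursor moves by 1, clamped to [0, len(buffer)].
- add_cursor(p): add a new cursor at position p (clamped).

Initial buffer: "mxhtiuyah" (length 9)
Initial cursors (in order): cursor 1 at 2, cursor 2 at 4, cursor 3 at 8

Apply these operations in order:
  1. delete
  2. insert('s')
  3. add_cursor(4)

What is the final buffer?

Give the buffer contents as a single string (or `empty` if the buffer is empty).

Answer: mshsiuysh

Derivation:
After op 1 (delete): buffer="mhiuyh" (len 6), cursors c1@1 c2@2 c3@5, authorship ......
After op 2 (insert('s')): buffer="mshsiuysh" (len 9), cursors c1@2 c2@4 c3@8, authorship .1.2...3.
After op 3 (add_cursor(4)): buffer="mshsiuysh" (len 9), cursors c1@2 c2@4 c4@4 c3@8, authorship .1.2...3.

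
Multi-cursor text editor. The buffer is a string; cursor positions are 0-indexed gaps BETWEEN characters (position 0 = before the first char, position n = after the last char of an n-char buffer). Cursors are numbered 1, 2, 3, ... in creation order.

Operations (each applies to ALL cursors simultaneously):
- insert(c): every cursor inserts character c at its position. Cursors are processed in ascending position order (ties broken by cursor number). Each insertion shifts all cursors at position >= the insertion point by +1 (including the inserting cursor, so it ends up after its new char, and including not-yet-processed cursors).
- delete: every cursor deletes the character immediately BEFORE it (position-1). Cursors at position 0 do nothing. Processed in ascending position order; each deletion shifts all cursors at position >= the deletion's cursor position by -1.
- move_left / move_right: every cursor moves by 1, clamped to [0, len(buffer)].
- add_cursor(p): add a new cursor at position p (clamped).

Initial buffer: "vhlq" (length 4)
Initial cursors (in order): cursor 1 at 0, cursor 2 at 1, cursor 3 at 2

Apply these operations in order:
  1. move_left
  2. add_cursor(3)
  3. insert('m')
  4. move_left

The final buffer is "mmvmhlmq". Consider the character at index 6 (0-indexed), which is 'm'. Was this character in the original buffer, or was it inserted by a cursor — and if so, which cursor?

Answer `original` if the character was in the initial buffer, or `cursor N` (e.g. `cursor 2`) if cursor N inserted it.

Answer: cursor 4

Derivation:
After op 1 (move_left): buffer="vhlq" (len 4), cursors c1@0 c2@0 c3@1, authorship ....
After op 2 (add_cursor(3)): buffer="vhlq" (len 4), cursors c1@0 c2@0 c3@1 c4@3, authorship ....
After op 3 (insert('m')): buffer="mmvmhlmq" (len 8), cursors c1@2 c2@2 c3@4 c4@7, authorship 12.3..4.
After op 4 (move_left): buffer="mmvmhlmq" (len 8), cursors c1@1 c2@1 c3@3 c4@6, authorship 12.3..4.
Authorship (.=original, N=cursor N): 1 2 . 3 . . 4 .
Index 6: author = 4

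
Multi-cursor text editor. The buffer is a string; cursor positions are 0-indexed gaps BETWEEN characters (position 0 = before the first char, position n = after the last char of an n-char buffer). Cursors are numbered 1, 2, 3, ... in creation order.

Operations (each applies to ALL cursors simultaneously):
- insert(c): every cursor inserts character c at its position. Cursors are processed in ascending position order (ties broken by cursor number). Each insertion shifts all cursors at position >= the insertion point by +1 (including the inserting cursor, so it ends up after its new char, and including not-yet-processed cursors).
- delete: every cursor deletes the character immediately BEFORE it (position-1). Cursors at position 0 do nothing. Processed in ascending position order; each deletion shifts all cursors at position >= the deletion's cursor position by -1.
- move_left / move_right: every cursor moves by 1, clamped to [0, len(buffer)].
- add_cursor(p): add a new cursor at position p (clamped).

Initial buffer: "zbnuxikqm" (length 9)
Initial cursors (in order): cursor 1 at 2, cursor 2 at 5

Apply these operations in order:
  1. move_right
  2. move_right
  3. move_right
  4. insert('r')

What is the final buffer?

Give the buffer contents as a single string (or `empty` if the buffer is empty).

Answer: zbnuxrikqrm

Derivation:
After op 1 (move_right): buffer="zbnuxikqm" (len 9), cursors c1@3 c2@6, authorship .........
After op 2 (move_right): buffer="zbnuxikqm" (len 9), cursors c1@4 c2@7, authorship .........
After op 3 (move_right): buffer="zbnuxikqm" (len 9), cursors c1@5 c2@8, authorship .........
After op 4 (insert('r')): buffer="zbnuxrikqrm" (len 11), cursors c1@6 c2@10, authorship .....1...2.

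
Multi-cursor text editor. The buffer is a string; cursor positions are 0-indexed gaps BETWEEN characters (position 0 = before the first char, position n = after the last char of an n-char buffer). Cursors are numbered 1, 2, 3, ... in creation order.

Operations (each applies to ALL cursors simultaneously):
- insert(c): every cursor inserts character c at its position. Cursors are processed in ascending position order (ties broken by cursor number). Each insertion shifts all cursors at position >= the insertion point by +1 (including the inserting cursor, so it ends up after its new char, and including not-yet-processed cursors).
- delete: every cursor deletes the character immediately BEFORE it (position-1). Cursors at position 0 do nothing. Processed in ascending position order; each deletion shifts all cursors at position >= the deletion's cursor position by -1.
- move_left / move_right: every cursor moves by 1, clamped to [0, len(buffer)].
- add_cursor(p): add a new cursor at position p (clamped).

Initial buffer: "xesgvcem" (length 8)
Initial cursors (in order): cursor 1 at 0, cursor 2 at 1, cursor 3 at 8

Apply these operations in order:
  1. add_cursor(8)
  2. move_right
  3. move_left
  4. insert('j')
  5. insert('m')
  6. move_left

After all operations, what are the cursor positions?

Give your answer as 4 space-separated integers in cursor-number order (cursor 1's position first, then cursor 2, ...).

Answer: 1 4 14 14

Derivation:
After op 1 (add_cursor(8)): buffer="xesgvcem" (len 8), cursors c1@0 c2@1 c3@8 c4@8, authorship ........
After op 2 (move_right): buffer="xesgvcem" (len 8), cursors c1@1 c2@2 c3@8 c4@8, authorship ........
After op 3 (move_left): buffer="xesgvcem" (len 8), cursors c1@0 c2@1 c3@7 c4@7, authorship ........
After op 4 (insert('j')): buffer="jxjesgvcejjm" (len 12), cursors c1@1 c2@3 c3@11 c4@11, authorship 1.2......34.
After op 5 (insert('m')): buffer="jmxjmesgvcejjmmm" (len 16), cursors c1@2 c2@5 c3@15 c4@15, authorship 11.22......3434.
After op 6 (move_left): buffer="jmxjmesgvcejjmmm" (len 16), cursors c1@1 c2@4 c3@14 c4@14, authorship 11.22......3434.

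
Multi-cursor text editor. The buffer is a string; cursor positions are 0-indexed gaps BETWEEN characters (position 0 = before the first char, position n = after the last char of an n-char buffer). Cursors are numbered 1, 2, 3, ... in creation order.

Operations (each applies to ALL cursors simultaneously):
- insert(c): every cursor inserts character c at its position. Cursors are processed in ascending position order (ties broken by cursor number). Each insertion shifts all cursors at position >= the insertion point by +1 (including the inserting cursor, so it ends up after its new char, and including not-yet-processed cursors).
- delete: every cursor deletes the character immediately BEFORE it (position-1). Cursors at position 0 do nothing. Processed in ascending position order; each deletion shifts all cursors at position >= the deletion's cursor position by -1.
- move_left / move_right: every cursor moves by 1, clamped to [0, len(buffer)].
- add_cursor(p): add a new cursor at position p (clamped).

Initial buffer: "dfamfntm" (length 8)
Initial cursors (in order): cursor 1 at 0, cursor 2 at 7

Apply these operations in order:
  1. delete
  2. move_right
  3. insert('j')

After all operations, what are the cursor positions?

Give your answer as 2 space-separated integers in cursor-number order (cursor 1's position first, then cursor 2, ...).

After op 1 (delete): buffer="dfamfnm" (len 7), cursors c1@0 c2@6, authorship .......
After op 2 (move_right): buffer="dfamfnm" (len 7), cursors c1@1 c2@7, authorship .......
After op 3 (insert('j')): buffer="djfamfnmj" (len 9), cursors c1@2 c2@9, authorship .1......2

Answer: 2 9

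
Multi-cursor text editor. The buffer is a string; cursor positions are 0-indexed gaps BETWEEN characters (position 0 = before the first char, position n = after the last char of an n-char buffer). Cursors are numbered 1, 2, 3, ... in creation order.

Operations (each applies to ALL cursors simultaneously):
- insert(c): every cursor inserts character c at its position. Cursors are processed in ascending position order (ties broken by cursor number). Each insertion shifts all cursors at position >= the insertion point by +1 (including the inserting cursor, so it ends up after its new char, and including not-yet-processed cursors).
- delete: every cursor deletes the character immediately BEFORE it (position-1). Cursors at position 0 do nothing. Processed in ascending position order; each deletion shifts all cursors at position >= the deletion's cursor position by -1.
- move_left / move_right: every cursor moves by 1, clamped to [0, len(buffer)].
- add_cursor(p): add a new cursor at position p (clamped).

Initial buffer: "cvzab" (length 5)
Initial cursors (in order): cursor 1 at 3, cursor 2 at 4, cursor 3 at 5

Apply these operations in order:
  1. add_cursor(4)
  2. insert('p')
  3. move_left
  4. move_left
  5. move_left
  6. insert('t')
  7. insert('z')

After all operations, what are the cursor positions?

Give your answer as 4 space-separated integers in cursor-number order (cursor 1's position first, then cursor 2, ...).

Answer: 3 10 14 10

Derivation:
After op 1 (add_cursor(4)): buffer="cvzab" (len 5), cursors c1@3 c2@4 c4@4 c3@5, authorship .....
After op 2 (insert('p')): buffer="cvzpappbp" (len 9), cursors c1@4 c2@7 c4@7 c3@9, authorship ...1.24.3
After op 3 (move_left): buffer="cvzpappbp" (len 9), cursors c1@3 c2@6 c4@6 c3@8, authorship ...1.24.3
After op 4 (move_left): buffer="cvzpappbp" (len 9), cursors c1@2 c2@5 c4@5 c3@7, authorship ...1.24.3
After op 5 (move_left): buffer="cvzpappbp" (len 9), cursors c1@1 c2@4 c4@4 c3@6, authorship ...1.24.3
After op 6 (insert('t')): buffer="ctvzpttaptpbp" (len 13), cursors c1@2 c2@7 c4@7 c3@10, authorship .1..124.234.3
After op 7 (insert('z')): buffer="ctzvzpttzzaptzpbp" (len 17), cursors c1@3 c2@10 c4@10 c3@14, authorship .11..12424.2334.3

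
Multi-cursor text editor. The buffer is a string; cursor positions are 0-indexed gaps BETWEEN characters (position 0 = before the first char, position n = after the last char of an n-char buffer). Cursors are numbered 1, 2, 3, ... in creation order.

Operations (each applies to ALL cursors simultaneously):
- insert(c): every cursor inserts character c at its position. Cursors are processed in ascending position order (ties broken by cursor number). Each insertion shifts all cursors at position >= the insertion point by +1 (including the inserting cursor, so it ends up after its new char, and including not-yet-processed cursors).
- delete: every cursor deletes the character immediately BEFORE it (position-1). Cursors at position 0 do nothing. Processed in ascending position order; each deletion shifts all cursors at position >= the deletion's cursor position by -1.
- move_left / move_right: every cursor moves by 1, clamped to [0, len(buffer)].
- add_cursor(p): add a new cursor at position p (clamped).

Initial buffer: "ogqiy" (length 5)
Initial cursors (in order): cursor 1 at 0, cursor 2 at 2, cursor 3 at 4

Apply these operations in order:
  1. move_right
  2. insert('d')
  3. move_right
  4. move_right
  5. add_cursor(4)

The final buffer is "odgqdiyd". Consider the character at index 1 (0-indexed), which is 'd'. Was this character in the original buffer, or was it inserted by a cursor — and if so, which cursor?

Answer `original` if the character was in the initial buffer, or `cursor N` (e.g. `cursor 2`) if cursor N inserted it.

After op 1 (move_right): buffer="ogqiy" (len 5), cursors c1@1 c2@3 c3@5, authorship .....
After op 2 (insert('d')): buffer="odgqdiyd" (len 8), cursors c1@2 c2@5 c3@8, authorship .1..2..3
After op 3 (move_right): buffer="odgqdiyd" (len 8), cursors c1@3 c2@6 c3@8, authorship .1..2..3
After op 4 (move_right): buffer="odgqdiyd" (len 8), cursors c1@4 c2@7 c3@8, authorship .1..2..3
After op 5 (add_cursor(4)): buffer="odgqdiyd" (len 8), cursors c1@4 c4@4 c2@7 c3@8, authorship .1..2..3
Authorship (.=original, N=cursor N): . 1 . . 2 . . 3
Index 1: author = 1

Answer: cursor 1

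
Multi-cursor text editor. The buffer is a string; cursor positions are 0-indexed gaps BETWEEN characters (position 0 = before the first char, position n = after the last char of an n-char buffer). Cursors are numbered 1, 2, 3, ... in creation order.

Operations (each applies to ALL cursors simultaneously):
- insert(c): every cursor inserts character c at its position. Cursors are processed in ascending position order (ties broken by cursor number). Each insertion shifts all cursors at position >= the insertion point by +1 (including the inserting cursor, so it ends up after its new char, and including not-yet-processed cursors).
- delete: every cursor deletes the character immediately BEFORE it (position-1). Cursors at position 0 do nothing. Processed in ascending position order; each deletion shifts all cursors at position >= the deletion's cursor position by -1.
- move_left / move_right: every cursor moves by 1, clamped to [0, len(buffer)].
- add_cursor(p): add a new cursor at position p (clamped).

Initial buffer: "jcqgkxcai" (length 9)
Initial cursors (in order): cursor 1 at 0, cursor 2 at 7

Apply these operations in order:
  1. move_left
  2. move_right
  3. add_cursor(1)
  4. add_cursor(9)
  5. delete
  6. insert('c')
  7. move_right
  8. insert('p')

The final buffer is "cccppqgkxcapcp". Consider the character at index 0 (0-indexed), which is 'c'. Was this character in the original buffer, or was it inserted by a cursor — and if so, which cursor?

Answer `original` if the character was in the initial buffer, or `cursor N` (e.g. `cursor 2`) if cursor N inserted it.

Answer: cursor 1

Derivation:
After op 1 (move_left): buffer="jcqgkxcai" (len 9), cursors c1@0 c2@6, authorship .........
After op 2 (move_right): buffer="jcqgkxcai" (len 9), cursors c1@1 c2@7, authorship .........
After op 3 (add_cursor(1)): buffer="jcqgkxcai" (len 9), cursors c1@1 c3@1 c2@7, authorship .........
After op 4 (add_cursor(9)): buffer="jcqgkxcai" (len 9), cursors c1@1 c3@1 c2@7 c4@9, authorship .........
After op 5 (delete): buffer="cqgkxa" (len 6), cursors c1@0 c3@0 c2@5 c4@6, authorship ......
After op 6 (insert('c')): buffer="cccqgkxcac" (len 10), cursors c1@2 c3@2 c2@8 c4@10, authorship 13.....2.4
After op 7 (move_right): buffer="cccqgkxcac" (len 10), cursors c1@3 c3@3 c2@9 c4@10, authorship 13.....2.4
After op 8 (insert('p')): buffer="cccppqgkxcapcp" (len 14), cursors c1@5 c3@5 c2@12 c4@14, authorship 13.13....2.244
Authorship (.=original, N=cursor N): 1 3 . 1 3 . . . . 2 . 2 4 4
Index 0: author = 1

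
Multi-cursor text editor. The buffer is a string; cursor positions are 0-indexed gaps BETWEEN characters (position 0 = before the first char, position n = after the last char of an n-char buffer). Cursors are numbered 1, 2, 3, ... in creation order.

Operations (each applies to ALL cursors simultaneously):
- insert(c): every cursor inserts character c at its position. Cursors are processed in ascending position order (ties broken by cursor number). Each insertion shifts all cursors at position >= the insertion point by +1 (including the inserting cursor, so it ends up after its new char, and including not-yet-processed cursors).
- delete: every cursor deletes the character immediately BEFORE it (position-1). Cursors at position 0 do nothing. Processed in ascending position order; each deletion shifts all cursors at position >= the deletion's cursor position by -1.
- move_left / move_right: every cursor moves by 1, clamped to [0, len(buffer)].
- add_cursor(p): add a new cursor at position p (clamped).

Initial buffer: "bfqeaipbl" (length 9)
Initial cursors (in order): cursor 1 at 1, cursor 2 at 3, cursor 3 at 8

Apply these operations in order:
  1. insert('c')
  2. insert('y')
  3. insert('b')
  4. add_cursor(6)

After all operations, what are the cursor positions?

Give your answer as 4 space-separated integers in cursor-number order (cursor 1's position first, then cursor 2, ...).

Answer: 4 9 17 6

Derivation:
After op 1 (insert('c')): buffer="bcfqceaipbcl" (len 12), cursors c1@2 c2@5 c3@11, authorship .1..2.....3.
After op 2 (insert('y')): buffer="bcyfqcyeaipbcyl" (len 15), cursors c1@3 c2@7 c3@14, authorship .11..22.....33.
After op 3 (insert('b')): buffer="bcybfqcybeaipbcybl" (len 18), cursors c1@4 c2@9 c3@17, authorship .111..222.....333.
After op 4 (add_cursor(6)): buffer="bcybfqcybeaipbcybl" (len 18), cursors c1@4 c4@6 c2@9 c3@17, authorship .111..222.....333.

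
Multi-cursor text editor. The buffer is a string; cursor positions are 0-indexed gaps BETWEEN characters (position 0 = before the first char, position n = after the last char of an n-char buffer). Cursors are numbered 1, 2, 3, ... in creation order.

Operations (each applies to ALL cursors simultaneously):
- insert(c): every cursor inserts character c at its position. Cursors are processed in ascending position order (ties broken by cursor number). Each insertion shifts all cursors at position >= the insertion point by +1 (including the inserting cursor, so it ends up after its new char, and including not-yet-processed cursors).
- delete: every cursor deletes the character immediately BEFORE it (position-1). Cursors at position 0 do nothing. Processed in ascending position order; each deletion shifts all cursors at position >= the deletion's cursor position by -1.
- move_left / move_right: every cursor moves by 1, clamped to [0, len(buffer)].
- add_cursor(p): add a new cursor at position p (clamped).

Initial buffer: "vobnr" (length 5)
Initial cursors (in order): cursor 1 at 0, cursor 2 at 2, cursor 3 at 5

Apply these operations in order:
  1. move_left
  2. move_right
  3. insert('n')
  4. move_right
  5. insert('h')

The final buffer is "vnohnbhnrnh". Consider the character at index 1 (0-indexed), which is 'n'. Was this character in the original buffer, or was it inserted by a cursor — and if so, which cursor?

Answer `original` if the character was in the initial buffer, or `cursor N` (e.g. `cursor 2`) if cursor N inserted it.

Answer: cursor 1

Derivation:
After op 1 (move_left): buffer="vobnr" (len 5), cursors c1@0 c2@1 c3@4, authorship .....
After op 2 (move_right): buffer="vobnr" (len 5), cursors c1@1 c2@2 c3@5, authorship .....
After op 3 (insert('n')): buffer="vnonbnrn" (len 8), cursors c1@2 c2@4 c3@8, authorship .1.2...3
After op 4 (move_right): buffer="vnonbnrn" (len 8), cursors c1@3 c2@5 c3@8, authorship .1.2...3
After op 5 (insert('h')): buffer="vnohnbhnrnh" (len 11), cursors c1@4 c2@7 c3@11, authorship .1.12.2..33
Authorship (.=original, N=cursor N): . 1 . 1 2 . 2 . . 3 3
Index 1: author = 1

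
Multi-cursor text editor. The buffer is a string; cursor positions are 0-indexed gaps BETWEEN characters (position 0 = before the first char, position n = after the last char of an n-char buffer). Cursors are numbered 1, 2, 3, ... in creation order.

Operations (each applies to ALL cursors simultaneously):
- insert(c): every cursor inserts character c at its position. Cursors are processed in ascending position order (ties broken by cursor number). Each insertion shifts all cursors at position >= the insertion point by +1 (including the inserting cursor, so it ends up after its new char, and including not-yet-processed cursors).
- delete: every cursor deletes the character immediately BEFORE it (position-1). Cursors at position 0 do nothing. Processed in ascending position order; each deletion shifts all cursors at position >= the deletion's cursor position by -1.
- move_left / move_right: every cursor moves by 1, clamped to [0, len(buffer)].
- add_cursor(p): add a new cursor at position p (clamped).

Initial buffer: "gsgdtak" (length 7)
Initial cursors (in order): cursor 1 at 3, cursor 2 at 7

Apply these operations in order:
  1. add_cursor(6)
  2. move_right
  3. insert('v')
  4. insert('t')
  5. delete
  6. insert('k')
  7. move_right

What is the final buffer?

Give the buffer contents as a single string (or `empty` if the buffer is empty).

After op 1 (add_cursor(6)): buffer="gsgdtak" (len 7), cursors c1@3 c3@6 c2@7, authorship .......
After op 2 (move_right): buffer="gsgdtak" (len 7), cursors c1@4 c2@7 c3@7, authorship .......
After op 3 (insert('v')): buffer="gsgdvtakvv" (len 10), cursors c1@5 c2@10 c3@10, authorship ....1...23
After op 4 (insert('t')): buffer="gsgdvttakvvtt" (len 13), cursors c1@6 c2@13 c3@13, authorship ....11...2323
After op 5 (delete): buffer="gsgdvtakvv" (len 10), cursors c1@5 c2@10 c3@10, authorship ....1...23
After op 6 (insert('k')): buffer="gsgdvktakvvkk" (len 13), cursors c1@6 c2@13 c3@13, authorship ....11...2323
After op 7 (move_right): buffer="gsgdvktakvvkk" (len 13), cursors c1@7 c2@13 c3@13, authorship ....11...2323

Answer: gsgdvktakvvkk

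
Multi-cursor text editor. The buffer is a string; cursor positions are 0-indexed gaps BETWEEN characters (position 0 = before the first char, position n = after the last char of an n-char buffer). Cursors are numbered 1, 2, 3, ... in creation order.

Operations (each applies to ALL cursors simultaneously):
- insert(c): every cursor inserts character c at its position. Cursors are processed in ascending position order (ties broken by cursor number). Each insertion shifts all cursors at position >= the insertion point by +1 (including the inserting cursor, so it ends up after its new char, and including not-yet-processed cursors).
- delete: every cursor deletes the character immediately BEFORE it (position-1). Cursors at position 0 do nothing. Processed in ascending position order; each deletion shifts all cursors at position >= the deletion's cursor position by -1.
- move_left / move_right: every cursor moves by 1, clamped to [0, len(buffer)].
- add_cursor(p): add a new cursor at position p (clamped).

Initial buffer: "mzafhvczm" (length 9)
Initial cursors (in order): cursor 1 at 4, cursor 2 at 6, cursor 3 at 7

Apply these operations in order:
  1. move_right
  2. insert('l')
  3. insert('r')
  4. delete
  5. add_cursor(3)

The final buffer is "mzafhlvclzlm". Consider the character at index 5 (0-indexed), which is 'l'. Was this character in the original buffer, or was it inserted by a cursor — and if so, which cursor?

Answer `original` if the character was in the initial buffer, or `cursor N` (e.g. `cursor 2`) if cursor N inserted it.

After op 1 (move_right): buffer="mzafhvczm" (len 9), cursors c1@5 c2@7 c3@8, authorship .........
After op 2 (insert('l')): buffer="mzafhlvclzlm" (len 12), cursors c1@6 c2@9 c3@11, authorship .....1..2.3.
After op 3 (insert('r')): buffer="mzafhlrvclrzlrm" (len 15), cursors c1@7 c2@11 c3@14, authorship .....11..22.33.
After op 4 (delete): buffer="mzafhlvclzlm" (len 12), cursors c1@6 c2@9 c3@11, authorship .....1..2.3.
After op 5 (add_cursor(3)): buffer="mzafhlvclzlm" (len 12), cursors c4@3 c1@6 c2@9 c3@11, authorship .....1..2.3.
Authorship (.=original, N=cursor N): . . . . . 1 . . 2 . 3 .
Index 5: author = 1

Answer: cursor 1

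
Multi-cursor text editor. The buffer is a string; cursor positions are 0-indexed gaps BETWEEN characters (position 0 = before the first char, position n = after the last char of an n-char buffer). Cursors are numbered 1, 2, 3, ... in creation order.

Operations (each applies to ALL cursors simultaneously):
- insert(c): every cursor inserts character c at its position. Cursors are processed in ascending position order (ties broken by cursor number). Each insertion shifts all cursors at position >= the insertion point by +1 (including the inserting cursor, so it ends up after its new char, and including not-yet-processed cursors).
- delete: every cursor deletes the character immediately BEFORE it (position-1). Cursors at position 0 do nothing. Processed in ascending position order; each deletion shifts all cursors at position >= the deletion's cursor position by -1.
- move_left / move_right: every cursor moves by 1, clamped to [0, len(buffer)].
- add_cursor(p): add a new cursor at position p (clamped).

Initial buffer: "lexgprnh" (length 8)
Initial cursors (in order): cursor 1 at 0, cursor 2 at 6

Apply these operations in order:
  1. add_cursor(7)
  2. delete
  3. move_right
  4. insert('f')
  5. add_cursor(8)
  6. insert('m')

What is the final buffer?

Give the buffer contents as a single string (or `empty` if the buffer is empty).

After op 1 (add_cursor(7)): buffer="lexgprnh" (len 8), cursors c1@0 c2@6 c3@7, authorship ........
After op 2 (delete): buffer="lexgph" (len 6), cursors c1@0 c2@5 c3@5, authorship ......
After op 3 (move_right): buffer="lexgph" (len 6), cursors c1@1 c2@6 c3@6, authorship ......
After op 4 (insert('f')): buffer="lfexgphff" (len 9), cursors c1@2 c2@9 c3@9, authorship .1.....23
After op 5 (add_cursor(8)): buffer="lfexgphff" (len 9), cursors c1@2 c4@8 c2@9 c3@9, authorship .1.....23
After op 6 (insert('m')): buffer="lfmexgphfmfmm" (len 13), cursors c1@3 c4@10 c2@13 c3@13, authorship .11.....24323

Answer: lfmexgphfmfmm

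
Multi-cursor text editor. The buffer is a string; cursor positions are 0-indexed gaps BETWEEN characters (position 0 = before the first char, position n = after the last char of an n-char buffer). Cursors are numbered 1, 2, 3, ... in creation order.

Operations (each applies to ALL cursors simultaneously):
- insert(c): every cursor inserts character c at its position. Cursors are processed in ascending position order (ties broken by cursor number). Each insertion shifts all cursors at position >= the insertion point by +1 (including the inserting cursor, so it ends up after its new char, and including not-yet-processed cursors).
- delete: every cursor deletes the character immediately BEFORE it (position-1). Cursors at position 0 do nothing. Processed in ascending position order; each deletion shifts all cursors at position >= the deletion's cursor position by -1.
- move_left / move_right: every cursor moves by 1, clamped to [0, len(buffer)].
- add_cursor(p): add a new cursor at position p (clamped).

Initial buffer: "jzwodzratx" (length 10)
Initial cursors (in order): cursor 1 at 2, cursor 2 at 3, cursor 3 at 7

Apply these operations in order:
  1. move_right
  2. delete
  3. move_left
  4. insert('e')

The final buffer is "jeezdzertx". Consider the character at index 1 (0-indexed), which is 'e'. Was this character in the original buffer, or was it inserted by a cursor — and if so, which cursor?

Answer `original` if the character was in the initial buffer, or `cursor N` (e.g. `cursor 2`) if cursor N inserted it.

After op 1 (move_right): buffer="jzwodzratx" (len 10), cursors c1@3 c2@4 c3@8, authorship ..........
After op 2 (delete): buffer="jzdzrtx" (len 7), cursors c1@2 c2@2 c3@5, authorship .......
After op 3 (move_left): buffer="jzdzrtx" (len 7), cursors c1@1 c2@1 c3@4, authorship .......
After op 4 (insert('e')): buffer="jeezdzertx" (len 10), cursors c1@3 c2@3 c3@7, authorship .12...3...
Authorship (.=original, N=cursor N): . 1 2 . . . 3 . . .
Index 1: author = 1

Answer: cursor 1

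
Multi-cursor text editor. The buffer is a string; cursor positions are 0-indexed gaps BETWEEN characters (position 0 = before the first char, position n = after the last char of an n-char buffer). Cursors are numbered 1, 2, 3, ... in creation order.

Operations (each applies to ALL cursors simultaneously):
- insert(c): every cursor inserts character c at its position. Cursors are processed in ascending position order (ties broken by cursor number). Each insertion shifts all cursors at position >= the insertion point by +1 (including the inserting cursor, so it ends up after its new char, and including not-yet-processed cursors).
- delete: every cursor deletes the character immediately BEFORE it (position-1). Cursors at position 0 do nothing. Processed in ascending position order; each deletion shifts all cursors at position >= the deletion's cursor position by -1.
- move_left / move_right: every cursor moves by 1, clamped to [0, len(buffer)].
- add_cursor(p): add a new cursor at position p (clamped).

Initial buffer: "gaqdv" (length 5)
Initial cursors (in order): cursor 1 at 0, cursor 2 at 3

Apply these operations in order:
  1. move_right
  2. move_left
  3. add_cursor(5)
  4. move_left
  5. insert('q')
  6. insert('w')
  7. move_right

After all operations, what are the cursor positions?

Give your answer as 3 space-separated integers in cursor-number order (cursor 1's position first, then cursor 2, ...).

After op 1 (move_right): buffer="gaqdv" (len 5), cursors c1@1 c2@4, authorship .....
After op 2 (move_left): buffer="gaqdv" (len 5), cursors c1@0 c2@3, authorship .....
After op 3 (add_cursor(5)): buffer="gaqdv" (len 5), cursors c1@0 c2@3 c3@5, authorship .....
After op 4 (move_left): buffer="gaqdv" (len 5), cursors c1@0 c2@2 c3@4, authorship .....
After op 5 (insert('q')): buffer="qgaqqdqv" (len 8), cursors c1@1 c2@4 c3@7, authorship 1..2..3.
After op 6 (insert('w')): buffer="qwgaqwqdqwv" (len 11), cursors c1@2 c2@6 c3@10, authorship 11..22..33.
After op 7 (move_right): buffer="qwgaqwqdqwv" (len 11), cursors c1@3 c2@7 c3@11, authorship 11..22..33.

Answer: 3 7 11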